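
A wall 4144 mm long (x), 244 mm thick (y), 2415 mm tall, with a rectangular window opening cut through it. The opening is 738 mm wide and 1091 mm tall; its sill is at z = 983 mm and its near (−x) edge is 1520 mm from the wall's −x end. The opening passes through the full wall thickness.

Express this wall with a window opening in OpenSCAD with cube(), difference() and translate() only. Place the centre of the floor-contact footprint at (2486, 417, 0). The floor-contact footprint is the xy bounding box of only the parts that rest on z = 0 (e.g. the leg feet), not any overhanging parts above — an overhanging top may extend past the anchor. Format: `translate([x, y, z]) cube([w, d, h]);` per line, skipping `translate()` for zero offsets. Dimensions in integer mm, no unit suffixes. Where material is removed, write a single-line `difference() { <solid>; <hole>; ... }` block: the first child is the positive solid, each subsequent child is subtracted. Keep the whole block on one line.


difference() { translate([414, 295, 0]) cube([4144, 244, 2415]); translate([1934, 295, 983]) cube([738, 244, 1091]); }


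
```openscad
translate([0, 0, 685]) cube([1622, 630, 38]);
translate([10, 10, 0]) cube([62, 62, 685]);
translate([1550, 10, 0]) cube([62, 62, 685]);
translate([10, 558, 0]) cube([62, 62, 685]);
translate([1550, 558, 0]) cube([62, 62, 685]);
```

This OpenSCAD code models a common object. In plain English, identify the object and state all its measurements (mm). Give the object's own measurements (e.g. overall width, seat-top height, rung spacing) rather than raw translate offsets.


A table: top 1622 mm (x) × 630 mm (y), 38 mm thick, upper face at z = 723 mm, on four 62×62 mm square legs, each inset 10 mm from the nearest pair of top edges from z = 0 to the bottom of the top.


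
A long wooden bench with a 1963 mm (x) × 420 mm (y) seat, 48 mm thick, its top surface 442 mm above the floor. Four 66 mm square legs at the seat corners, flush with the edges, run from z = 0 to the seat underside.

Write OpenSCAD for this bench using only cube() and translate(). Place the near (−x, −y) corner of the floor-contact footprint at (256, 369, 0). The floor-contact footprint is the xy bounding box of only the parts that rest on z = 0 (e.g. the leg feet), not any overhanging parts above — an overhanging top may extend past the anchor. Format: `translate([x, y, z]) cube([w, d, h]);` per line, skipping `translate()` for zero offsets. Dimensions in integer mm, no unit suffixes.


translate([256, 369, 394]) cube([1963, 420, 48]);
translate([256, 369, 0]) cube([66, 66, 394]);
translate([256, 723, 0]) cube([66, 66, 394]);
translate([2153, 369, 0]) cube([66, 66, 394]);
translate([2153, 723, 0]) cube([66, 66, 394]);


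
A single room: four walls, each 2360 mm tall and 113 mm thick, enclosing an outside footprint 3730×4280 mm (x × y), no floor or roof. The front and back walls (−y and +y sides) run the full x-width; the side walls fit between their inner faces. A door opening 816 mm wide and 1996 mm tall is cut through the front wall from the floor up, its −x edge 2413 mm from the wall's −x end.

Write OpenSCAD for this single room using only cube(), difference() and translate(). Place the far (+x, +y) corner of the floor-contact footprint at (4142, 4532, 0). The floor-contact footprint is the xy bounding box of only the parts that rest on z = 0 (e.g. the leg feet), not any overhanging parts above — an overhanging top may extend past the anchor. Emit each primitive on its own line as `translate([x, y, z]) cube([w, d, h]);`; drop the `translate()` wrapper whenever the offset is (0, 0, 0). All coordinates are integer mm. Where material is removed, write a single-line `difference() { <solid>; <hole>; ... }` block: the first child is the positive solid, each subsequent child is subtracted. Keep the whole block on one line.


difference() { translate([412, 252, 0]) cube([3730, 113, 2360]); translate([2825, 252, 0]) cube([816, 113, 1996]); }
translate([412, 4419, 0]) cube([3730, 113, 2360]);
translate([412, 365, 0]) cube([113, 4054, 2360]);
translate([4029, 365, 0]) cube([113, 4054, 2360]);


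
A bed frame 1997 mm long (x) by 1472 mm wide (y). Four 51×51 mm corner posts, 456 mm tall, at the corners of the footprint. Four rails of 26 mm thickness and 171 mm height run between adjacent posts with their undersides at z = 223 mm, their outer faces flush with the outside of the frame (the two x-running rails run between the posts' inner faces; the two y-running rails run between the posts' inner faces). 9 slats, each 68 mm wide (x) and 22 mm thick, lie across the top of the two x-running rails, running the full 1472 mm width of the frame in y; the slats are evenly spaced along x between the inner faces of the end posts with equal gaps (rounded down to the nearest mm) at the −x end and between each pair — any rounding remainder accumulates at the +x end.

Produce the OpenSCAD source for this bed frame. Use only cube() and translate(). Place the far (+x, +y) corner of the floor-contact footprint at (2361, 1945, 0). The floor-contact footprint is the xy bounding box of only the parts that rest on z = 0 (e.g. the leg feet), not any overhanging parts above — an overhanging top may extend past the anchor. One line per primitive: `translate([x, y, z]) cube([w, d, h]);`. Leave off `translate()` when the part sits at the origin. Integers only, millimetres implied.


translate([364, 473, 0]) cube([51, 51, 456]);
translate([364, 1894, 0]) cube([51, 51, 456]);
translate([2310, 473, 0]) cube([51, 51, 456]);
translate([2310, 1894, 0]) cube([51, 51, 456]);
translate([415, 473, 223]) cube([1895, 26, 171]);
translate([415, 1919, 223]) cube([1895, 26, 171]);
translate([364, 524, 223]) cube([26, 1370, 171]);
translate([2335, 524, 223]) cube([26, 1370, 171]);
translate([543, 473, 394]) cube([68, 1472, 22]);
translate([739, 473, 394]) cube([68, 1472, 22]);
translate([935, 473, 394]) cube([68, 1472, 22]);
translate([1131, 473, 394]) cube([68, 1472, 22]);
translate([1327, 473, 394]) cube([68, 1472, 22]);
translate([1523, 473, 394]) cube([68, 1472, 22]);
translate([1719, 473, 394]) cube([68, 1472, 22]);
translate([1915, 473, 394]) cube([68, 1472, 22]);
translate([2111, 473, 394]) cube([68, 1472, 22]);


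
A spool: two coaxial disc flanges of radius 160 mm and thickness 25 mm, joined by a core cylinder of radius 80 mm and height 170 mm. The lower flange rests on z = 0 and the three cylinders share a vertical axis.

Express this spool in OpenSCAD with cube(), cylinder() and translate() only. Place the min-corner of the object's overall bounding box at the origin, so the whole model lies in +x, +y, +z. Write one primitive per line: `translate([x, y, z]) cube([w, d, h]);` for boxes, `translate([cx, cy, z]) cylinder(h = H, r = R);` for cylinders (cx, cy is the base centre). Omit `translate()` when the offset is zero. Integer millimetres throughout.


translate([160, 160, 0]) cylinder(h = 25, r = 160);
translate([160, 160, 25]) cylinder(h = 170, r = 80);
translate([160, 160, 195]) cylinder(h = 25, r = 160);


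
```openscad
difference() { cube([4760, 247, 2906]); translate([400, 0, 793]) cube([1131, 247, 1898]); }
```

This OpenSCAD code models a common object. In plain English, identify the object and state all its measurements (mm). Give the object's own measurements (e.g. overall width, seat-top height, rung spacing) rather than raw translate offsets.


A wall 4760 mm long (x), 247 mm thick (y), 2906 mm tall, with a rectangular window opening cut through it. The opening is 1131 mm wide and 1898 mm tall; its sill is at z = 793 mm and its near (−x) edge is 400 mm from the wall's −x end. The opening passes through the full wall thickness.


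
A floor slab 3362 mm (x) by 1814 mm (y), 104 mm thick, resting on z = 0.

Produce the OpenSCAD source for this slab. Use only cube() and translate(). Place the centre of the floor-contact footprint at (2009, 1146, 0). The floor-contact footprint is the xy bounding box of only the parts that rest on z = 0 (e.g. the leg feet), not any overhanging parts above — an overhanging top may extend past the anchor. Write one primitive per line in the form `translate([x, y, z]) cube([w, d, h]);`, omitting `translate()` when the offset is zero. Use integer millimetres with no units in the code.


translate([328, 239, 0]) cube([3362, 1814, 104]);


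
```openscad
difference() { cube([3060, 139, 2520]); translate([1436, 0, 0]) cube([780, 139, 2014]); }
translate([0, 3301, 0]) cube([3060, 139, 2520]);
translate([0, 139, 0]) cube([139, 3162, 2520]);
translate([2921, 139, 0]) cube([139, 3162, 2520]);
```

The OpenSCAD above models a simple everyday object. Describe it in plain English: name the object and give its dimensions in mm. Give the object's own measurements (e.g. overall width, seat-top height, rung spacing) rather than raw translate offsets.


A single room: four walls, each 2520 mm tall and 139 mm thick, enclosing an outside footprint 3060×3440 mm (x × y), no floor or roof. The front and back walls (−y and +y sides) run the full x-width; the side walls fit between their inner faces. A door opening 780 mm wide and 2014 mm tall is cut through the front wall from the floor up, its −x edge 1436 mm from the wall's −x end.


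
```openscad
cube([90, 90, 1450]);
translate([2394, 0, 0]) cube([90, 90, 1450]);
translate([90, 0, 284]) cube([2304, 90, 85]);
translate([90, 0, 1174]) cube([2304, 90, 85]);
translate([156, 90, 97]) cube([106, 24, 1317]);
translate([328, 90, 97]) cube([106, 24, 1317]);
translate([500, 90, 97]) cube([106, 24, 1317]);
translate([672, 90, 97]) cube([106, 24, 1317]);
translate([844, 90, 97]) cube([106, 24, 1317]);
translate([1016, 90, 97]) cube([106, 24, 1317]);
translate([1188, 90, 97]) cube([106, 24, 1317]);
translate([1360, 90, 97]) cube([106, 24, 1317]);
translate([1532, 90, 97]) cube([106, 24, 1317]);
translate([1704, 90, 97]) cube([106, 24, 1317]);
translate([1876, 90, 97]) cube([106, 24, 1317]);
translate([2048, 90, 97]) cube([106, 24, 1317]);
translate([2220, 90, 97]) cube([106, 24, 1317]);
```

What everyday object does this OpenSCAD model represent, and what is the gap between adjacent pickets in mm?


A fence section. The picket gap is 66 mm.

Two posts, two rails, 13 pickets — a fence section. Span 2304 mm holds 13 pickets of 106 mm with 14 equal gaps: ⌊(2304 − 13·106) / 14⌋ = 66 mm.


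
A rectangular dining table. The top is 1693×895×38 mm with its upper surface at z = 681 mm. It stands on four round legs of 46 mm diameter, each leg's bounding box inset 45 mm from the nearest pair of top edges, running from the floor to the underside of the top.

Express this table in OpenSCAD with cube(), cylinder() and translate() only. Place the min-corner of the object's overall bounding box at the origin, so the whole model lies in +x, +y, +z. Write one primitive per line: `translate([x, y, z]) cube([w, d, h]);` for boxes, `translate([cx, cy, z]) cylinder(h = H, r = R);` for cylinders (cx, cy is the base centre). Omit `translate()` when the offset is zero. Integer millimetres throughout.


// leg_h = 681 - 38 = 643
translate([0, 0, 643]) cube([1693, 895, 38]);
translate([68, 68, 0]) cylinder(h = 643, r = 23);
translate([1625, 68, 0]) cylinder(h = 643, r = 23);
translate([68, 827, 0]) cylinder(h = 643, r = 23);
translate([1625, 827, 0]) cylinder(h = 643, r = 23);


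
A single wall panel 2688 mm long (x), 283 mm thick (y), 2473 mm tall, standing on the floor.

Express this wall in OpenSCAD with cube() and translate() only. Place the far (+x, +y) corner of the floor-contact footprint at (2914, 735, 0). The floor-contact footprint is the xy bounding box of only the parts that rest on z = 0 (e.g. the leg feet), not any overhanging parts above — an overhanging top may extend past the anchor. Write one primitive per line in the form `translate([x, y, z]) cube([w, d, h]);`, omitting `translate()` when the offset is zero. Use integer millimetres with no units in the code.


translate([226, 452, 0]) cube([2688, 283, 2473]);


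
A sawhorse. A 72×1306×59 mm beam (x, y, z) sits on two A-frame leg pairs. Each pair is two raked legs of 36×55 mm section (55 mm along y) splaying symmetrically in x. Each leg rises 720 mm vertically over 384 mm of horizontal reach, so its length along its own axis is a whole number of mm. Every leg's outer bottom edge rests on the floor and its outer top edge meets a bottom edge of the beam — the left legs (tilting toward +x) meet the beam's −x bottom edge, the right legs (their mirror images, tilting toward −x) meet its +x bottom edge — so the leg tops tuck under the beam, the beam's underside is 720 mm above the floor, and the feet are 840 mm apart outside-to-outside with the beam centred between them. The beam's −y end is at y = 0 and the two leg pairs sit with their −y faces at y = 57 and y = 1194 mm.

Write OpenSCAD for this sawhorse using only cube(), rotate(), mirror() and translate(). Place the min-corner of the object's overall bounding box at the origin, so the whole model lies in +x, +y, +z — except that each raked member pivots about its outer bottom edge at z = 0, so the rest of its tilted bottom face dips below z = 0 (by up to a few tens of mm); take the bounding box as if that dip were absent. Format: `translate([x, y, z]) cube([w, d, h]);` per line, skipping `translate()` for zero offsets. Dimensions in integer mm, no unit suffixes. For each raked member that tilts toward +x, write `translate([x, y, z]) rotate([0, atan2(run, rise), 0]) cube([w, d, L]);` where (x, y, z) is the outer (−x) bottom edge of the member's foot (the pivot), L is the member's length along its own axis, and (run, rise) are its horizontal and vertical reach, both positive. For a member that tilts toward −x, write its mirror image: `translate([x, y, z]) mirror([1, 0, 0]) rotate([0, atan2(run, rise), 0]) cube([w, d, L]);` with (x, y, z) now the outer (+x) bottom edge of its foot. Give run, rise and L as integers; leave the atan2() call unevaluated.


translate([384, 0, 720]) cube([72, 1306, 59]);
translate([0, 57, 0]) rotate([0, atan2(384, 720), 0]) cube([36, 55, 816]);
translate([840, 57, 0]) mirror([1, 0, 0]) rotate([0, atan2(384, 720), 0]) cube([36, 55, 816]);
translate([0, 1194, 0]) rotate([0, atan2(384, 720), 0]) cube([36, 55, 816]);
translate([840, 1194, 0]) mirror([1, 0, 0]) rotate([0, atan2(384, 720), 0]) cube([36, 55, 816]);


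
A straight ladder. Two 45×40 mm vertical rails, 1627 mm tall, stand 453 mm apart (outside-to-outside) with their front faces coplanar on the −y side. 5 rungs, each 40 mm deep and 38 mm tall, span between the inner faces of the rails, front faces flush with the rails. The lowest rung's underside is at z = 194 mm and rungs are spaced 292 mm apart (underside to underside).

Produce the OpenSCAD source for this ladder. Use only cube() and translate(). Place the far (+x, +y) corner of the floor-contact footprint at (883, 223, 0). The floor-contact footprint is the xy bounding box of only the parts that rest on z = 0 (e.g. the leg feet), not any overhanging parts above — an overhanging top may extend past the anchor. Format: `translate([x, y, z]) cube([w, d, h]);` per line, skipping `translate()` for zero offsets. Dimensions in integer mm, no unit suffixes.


// rung span = 453 - 2*45 = 363
// rung[k] z = 194 + k*292
translate([430, 183, 0]) cube([45, 40, 1627]);
translate([838, 183, 0]) cube([45, 40, 1627]);
translate([475, 183, 194]) cube([363, 40, 38]);
translate([475, 183, 486]) cube([363, 40, 38]);
translate([475, 183, 778]) cube([363, 40, 38]);
translate([475, 183, 1070]) cube([363, 40, 38]);
translate([475, 183, 1362]) cube([363, 40, 38]);


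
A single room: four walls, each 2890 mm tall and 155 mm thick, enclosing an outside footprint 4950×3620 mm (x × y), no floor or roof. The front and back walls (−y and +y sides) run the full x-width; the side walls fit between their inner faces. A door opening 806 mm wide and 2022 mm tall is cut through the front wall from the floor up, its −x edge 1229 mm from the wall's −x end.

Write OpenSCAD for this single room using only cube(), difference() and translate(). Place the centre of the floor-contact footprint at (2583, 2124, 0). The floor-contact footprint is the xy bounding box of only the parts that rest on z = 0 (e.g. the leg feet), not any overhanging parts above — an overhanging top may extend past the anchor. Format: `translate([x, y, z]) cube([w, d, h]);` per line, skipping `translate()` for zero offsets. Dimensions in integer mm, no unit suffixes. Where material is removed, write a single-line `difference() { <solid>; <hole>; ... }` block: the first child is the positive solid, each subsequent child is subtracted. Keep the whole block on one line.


difference() { translate([108, 314, 0]) cube([4950, 155, 2890]); translate([1337, 314, 0]) cube([806, 155, 2022]); }
translate([108, 3779, 0]) cube([4950, 155, 2890]);
translate([108, 469, 0]) cube([155, 3310, 2890]);
translate([4903, 469, 0]) cube([155, 3310, 2890]);


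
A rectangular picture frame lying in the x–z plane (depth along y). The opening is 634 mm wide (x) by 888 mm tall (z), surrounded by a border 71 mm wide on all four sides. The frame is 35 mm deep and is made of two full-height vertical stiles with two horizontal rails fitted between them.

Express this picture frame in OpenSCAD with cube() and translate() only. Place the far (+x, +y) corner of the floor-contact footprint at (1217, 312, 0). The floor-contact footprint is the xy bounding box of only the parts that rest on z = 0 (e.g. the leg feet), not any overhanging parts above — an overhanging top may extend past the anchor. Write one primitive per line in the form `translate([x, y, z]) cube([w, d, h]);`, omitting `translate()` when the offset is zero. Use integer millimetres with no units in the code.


translate([441, 277, 0]) cube([71, 35, 1030]);
translate([1146, 277, 0]) cube([71, 35, 1030]);
translate([512, 277, 0]) cube([634, 35, 71]);
translate([512, 277, 959]) cube([634, 35, 71]);


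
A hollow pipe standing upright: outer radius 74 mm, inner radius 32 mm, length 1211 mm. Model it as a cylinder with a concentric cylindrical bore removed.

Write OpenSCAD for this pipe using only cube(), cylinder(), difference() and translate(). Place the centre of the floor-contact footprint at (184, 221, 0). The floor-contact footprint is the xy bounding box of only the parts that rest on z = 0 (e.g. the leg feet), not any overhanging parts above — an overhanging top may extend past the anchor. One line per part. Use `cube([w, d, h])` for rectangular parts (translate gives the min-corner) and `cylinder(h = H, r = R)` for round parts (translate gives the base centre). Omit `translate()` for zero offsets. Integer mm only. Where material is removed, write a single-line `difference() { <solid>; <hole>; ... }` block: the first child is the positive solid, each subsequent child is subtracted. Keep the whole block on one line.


difference() { translate([184, 221, 0]) cylinder(h = 1211, r = 74); translate([184, 221, 0]) cylinder(h = 1211, r = 32); }


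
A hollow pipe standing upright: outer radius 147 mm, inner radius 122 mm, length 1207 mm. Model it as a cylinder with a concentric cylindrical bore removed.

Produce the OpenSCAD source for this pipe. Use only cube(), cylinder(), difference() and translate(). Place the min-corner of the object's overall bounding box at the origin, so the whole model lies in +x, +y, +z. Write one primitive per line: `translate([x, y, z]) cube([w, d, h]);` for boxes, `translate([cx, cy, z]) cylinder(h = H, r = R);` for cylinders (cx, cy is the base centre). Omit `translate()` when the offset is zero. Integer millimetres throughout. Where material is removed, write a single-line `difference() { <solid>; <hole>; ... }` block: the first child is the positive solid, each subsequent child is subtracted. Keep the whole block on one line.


difference() { translate([147, 147, 0]) cylinder(h = 1207, r = 147); translate([147, 147, 0]) cylinder(h = 1207, r = 122); }


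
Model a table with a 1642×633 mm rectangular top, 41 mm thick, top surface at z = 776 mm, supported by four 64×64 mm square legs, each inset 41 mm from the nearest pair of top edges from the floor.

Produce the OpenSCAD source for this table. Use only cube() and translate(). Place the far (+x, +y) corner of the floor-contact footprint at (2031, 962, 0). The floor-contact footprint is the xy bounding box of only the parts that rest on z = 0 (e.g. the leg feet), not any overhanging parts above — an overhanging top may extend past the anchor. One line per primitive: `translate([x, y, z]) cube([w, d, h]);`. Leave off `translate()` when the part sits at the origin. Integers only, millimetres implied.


translate([430, 370, 735]) cube([1642, 633, 41]);
translate([471, 411, 0]) cube([64, 64, 735]);
translate([1967, 411, 0]) cube([64, 64, 735]);
translate([471, 898, 0]) cube([64, 64, 735]);
translate([1967, 898, 0]) cube([64, 64, 735]);


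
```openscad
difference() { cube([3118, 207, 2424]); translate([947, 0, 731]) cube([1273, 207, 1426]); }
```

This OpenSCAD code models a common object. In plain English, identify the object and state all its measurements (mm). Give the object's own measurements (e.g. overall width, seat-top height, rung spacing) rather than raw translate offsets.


A wall 3118 mm long (x), 207 mm thick (y), 2424 mm tall, with a rectangular window opening cut through it. The opening is 1273 mm wide and 1426 mm tall; its sill is at z = 731 mm and its near (−x) edge is 947 mm from the wall's −x end. The opening passes through the full wall thickness.


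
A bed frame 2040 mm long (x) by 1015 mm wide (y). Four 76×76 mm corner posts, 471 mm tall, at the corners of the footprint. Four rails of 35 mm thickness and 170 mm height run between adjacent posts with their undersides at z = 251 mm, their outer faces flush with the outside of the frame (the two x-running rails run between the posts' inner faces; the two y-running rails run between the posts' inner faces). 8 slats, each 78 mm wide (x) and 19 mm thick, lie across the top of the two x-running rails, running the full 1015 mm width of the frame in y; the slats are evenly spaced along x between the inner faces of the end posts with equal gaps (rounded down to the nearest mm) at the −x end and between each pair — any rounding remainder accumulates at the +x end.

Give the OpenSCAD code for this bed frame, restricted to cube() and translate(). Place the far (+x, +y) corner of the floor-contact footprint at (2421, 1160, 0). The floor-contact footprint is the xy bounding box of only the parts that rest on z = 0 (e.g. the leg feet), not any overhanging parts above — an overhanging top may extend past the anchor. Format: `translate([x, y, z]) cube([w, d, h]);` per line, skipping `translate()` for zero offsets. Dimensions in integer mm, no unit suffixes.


translate([381, 145, 0]) cube([76, 76, 471]);
translate([381, 1084, 0]) cube([76, 76, 471]);
translate([2345, 145, 0]) cube([76, 76, 471]);
translate([2345, 1084, 0]) cube([76, 76, 471]);
translate([457, 145, 251]) cube([1888, 35, 170]);
translate([457, 1125, 251]) cube([1888, 35, 170]);
translate([381, 221, 251]) cube([35, 863, 170]);
translate([2386, 221, 251]) cube([35, 863, 170]);
translate([597, 145, 421]) cube([78, 1015, 19]);
translate([815, 145, 421]) cube([78, 1015, 19]);
translate([1033, 145, 421]) cube([78, 1015, 19]);
translate([1251, 145, 421]) cube([78, 1015, 19]);
translate([1469, 145, 421]) cube([78, 1015, 19]);
translate([1687, 145, 421]) cube([78, 1015, 19]);
translate([1905, 145, 421]) cube([78, 1015, 19]);
translate([2123, 145, 421]) cube([78, 1015, 19]);


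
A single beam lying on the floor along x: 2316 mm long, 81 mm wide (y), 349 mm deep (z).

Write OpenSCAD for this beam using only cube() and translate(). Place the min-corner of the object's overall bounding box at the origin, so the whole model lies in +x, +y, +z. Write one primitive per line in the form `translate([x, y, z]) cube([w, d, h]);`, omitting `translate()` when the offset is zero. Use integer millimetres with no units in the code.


cube([2316, 81, 349]);


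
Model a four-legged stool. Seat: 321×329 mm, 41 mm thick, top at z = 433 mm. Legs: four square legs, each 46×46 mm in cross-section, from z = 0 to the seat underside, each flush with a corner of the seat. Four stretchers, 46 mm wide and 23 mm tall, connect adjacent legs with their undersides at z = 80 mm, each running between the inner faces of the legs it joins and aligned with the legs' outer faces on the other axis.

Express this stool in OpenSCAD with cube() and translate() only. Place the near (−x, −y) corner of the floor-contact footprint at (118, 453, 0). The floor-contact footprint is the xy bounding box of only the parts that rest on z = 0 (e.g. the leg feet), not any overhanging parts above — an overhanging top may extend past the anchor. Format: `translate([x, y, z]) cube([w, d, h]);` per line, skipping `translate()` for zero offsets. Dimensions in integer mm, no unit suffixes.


translate([118, 453, 392]) cube([321, 329, 41]);
translate([118, 453, 0]) cube([46, 46, 392]);
translate([393, 453, 0]) cube([46, 46, 392]);
translate([118, 736, 0]) cube([46, 46, 392]);
translate([393, 736, 0]) cube([46, 46, 392]);
translate([164, 453, 80]) cube([229, 46, 23]);
translate([164, 736, 80]) cube([229, 46, 23]);
translate([118, 499, 80]) cube([46, 237, 23]);
translate([393, 499, 80]) cube([46, 237, 23]);


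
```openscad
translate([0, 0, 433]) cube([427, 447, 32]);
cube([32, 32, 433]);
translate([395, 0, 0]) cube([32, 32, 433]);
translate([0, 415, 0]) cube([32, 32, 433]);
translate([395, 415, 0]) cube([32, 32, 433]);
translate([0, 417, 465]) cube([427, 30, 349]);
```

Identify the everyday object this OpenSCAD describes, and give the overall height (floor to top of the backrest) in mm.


A chair. The overall height is 814 mm.

A slab on four corner posts with a tall panel at the back — a chair. The seat slab sits at z = 433 with thickness 32, and the 349 mm backrest starts at the seat top, so the overall height is 433 + 32 + 349 = 814 mm.


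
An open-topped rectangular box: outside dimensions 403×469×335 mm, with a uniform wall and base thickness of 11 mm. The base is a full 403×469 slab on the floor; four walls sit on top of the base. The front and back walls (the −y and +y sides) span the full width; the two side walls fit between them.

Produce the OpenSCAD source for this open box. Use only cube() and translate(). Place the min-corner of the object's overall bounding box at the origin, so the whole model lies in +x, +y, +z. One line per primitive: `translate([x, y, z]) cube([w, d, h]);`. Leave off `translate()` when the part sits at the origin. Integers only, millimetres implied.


cube([403, 469, 11]);
translate([0, 0, 11]) cube([403, 11, 324]);
translate([0, 458, 11]) cube([403, 11, 324]);
translate([0, 11, 11]) cube([11, 447, 324]);
translate([392, 11, 11]) cube([11, 447, 324]);


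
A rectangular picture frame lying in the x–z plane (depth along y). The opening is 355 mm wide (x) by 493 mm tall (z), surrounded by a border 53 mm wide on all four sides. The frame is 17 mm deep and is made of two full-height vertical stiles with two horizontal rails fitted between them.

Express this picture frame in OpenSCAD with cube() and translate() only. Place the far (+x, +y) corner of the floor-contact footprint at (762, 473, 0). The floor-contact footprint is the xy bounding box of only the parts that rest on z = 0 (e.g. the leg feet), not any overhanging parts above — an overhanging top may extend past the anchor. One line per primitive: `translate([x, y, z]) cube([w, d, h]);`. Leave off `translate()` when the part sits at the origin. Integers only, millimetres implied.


translate([301, 456, 0]) cube([53, 17, 599]);
translate([709, 456, 0]) cube([53, 17, 599]);
translate([354, 456, 0]) cube([355, 17, 53]);
translate([354, 456, 546]) cube([355, 17, 53]);


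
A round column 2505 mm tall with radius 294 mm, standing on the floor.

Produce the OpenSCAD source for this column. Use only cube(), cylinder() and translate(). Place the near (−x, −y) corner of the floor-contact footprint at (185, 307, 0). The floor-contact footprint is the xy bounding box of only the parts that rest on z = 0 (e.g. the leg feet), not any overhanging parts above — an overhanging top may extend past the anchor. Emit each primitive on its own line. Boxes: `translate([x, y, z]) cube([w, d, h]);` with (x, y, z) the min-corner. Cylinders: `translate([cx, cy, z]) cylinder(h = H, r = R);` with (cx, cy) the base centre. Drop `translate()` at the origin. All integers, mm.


translate([479, 601, 0]) cylinder(h = 2505, r = 294);


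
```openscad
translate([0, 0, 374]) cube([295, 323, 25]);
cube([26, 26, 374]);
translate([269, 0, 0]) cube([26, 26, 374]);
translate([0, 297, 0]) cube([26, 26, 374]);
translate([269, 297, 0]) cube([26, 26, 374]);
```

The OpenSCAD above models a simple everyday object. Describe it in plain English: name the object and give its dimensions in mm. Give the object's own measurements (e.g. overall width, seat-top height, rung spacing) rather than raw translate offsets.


A four-legged stool. The seat is a 295×323×25 mm slab whose top surface is at z = 399 mm; four square legs, each 26×26 mm in cross-section, run from the floor (z = 0) to the underside of the seat, each flush with a corner of the seat.


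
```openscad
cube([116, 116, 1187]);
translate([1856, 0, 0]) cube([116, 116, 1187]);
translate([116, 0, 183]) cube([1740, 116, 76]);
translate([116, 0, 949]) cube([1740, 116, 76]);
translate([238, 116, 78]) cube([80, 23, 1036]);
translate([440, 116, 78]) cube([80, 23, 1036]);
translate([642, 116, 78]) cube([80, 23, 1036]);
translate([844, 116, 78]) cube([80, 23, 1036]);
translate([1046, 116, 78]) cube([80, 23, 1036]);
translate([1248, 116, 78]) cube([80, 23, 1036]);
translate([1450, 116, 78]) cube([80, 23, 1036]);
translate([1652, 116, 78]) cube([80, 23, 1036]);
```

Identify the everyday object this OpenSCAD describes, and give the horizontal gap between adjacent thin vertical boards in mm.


A fence section. The picket gap is 122 mm.

Two posts, two rails, 8 pickets — a fence section. Span 1740 mm holds 8 pickets of 80 mm with 9 equal gaps: ⌊(1740 − 8·80) / 9⌋ = 122 mm.


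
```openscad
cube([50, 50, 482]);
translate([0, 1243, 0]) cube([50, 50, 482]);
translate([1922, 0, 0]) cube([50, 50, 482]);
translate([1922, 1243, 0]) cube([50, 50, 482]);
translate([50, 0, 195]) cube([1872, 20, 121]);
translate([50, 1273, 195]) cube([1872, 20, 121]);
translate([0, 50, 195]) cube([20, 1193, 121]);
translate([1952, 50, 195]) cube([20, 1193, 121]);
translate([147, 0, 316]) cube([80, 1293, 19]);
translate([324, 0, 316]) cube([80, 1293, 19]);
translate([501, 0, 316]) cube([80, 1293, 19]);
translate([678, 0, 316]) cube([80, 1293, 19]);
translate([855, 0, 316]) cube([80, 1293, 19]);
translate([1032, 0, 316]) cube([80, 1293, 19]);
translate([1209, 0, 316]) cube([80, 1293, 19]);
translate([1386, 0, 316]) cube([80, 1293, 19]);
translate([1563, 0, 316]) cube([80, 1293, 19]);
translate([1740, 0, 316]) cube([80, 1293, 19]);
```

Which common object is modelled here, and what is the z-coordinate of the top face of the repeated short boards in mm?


A bed frame. The slat-top height is 335 mm.

Four posts, four rails, and a row of slats — a bed frame. Slats sit on the rails at z = 195 + 121 = 316; with slat thickness 19, the top is 335 mm.


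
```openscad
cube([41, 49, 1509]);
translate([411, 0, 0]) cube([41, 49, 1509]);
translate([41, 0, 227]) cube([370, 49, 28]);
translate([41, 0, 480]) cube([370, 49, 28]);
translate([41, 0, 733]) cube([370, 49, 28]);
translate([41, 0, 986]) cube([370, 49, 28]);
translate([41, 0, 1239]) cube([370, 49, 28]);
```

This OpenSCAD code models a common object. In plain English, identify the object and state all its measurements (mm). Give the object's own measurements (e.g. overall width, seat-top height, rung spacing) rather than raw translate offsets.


A straight ladder. Two 41×49 mm vertical rails, 1509 mm tall, stand 452 mm apart (outside-to-outside) with their front faces coplanar on the −y side. 5 rungs, each 49 mm deep and 28 mm tall, span between the inner faces of the rails, front faces flush with the rails. The lowest rung's underside is at z = 227 mm and rungs are spaced 253 mm apart (underside to underside).


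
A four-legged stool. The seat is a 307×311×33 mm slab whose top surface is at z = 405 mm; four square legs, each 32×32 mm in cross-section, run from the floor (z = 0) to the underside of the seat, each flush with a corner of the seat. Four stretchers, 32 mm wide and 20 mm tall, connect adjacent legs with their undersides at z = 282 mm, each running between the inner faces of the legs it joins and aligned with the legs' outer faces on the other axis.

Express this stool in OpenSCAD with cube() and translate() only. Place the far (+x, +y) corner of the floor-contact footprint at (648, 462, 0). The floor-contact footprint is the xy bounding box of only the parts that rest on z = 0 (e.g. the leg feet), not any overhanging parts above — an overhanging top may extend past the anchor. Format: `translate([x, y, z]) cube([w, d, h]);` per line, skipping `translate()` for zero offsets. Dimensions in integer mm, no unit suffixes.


translate([341, 151, 372]) cube([307, 311, 33]);
translate([341, 151, 0]) cube([32, 32, 372]);
translate([616, 151, 0]) cube([32, 32, 372]);
translate([341, 430, 0]) cube([32, 32, 372]);
translate([616, 430, 0]) cube([32, 32, 372]);
translate([373, 151, 282]) cube([243, 32, 20]);
translate([373, 430, 282]) cube([243, 32, 20]);
translate([341, 183, 282]) cube([32, 247, 20]);
translate([616, 183, 282]) cube([32, 247, 20]);


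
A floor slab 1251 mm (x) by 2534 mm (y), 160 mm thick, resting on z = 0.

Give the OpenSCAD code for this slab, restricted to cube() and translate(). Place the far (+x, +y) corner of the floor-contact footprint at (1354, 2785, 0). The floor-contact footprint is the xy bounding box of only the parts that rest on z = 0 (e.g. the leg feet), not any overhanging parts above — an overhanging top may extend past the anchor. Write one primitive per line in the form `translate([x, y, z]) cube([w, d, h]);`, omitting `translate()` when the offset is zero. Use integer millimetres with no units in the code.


translate([103, 251, 0]) cube([1251, 2534, 160]);


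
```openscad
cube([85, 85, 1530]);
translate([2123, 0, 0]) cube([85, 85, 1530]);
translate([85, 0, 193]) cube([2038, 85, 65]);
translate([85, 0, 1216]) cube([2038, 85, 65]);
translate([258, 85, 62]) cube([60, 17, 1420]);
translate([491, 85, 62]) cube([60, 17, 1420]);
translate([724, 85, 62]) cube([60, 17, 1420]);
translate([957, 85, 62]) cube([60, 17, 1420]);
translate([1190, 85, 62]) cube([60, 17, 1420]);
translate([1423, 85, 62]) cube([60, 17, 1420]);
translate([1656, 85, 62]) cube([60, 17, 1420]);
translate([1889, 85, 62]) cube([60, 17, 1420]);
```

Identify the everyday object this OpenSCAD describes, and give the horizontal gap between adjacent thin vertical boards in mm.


A fence section. The picket gap is 173 mm.

Two posts, two rails, 8 pickets — a fence section. Span 2038 mm holds 8 pickets of 60 mm with 9 equal gaps: ⌊(2038 − 8·60) / 9⌋ = 173 mm.


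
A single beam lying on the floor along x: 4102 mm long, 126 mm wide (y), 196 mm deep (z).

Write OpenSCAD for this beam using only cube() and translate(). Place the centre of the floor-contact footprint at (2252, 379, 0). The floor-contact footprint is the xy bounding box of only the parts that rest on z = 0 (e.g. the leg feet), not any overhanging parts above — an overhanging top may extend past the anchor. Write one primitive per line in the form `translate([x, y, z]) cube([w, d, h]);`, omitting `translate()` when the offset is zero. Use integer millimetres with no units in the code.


translate([201, 316, 0]) cube([4102, 126, 196]);


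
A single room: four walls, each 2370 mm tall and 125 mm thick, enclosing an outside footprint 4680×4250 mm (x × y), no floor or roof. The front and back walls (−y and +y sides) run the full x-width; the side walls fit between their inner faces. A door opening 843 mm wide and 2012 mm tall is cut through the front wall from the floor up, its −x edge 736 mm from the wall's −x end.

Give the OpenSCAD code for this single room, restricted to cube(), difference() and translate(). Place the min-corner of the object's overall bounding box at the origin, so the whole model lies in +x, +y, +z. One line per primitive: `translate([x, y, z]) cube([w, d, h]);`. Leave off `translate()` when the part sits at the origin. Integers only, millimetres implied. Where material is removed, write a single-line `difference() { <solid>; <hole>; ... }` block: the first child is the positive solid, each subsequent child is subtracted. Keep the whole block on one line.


difference() { cube([4680, 125, 2370]); translate([736, 0, 0]) cube([843, 125, 2012]); }
translate([0, 4125, 0]) cube([4680, 125, 2370]);
translate([0, 125, 0]) cube([125, 4000, 2370]);
translate([4555, 125, 0]) cube([125, 4000, 2370]);


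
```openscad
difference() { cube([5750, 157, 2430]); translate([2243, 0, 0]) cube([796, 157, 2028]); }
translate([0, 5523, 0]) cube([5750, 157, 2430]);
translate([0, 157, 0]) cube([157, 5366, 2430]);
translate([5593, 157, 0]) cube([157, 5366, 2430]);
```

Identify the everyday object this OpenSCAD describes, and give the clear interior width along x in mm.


A single room. The interior width is 5436 mm.

Four walls enclosing a rectangle with a door in the front wall — a room. Outside width 5750 minus two 157 mm walls gives 5436 mm.


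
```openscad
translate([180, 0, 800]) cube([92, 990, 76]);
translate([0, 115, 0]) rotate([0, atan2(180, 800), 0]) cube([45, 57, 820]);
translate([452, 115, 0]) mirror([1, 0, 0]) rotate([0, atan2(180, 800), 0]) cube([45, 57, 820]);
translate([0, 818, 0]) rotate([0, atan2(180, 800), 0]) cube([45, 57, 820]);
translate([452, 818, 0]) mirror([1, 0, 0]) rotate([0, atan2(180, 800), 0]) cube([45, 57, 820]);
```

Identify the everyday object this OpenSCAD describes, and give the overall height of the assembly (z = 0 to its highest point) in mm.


A sawhorse. The overall height is 876 mm.

A beam across two mirrored pairs of raked legs — a sawhorse. The beam's underside is at z = 800 (matching the legs' vertical rise in atan2(180, 800)) and the beam is 76 mm tall, so its top is at 800 + 76 = 876 mm. The raked legs top out at the beam's underside, so that is the highest point.


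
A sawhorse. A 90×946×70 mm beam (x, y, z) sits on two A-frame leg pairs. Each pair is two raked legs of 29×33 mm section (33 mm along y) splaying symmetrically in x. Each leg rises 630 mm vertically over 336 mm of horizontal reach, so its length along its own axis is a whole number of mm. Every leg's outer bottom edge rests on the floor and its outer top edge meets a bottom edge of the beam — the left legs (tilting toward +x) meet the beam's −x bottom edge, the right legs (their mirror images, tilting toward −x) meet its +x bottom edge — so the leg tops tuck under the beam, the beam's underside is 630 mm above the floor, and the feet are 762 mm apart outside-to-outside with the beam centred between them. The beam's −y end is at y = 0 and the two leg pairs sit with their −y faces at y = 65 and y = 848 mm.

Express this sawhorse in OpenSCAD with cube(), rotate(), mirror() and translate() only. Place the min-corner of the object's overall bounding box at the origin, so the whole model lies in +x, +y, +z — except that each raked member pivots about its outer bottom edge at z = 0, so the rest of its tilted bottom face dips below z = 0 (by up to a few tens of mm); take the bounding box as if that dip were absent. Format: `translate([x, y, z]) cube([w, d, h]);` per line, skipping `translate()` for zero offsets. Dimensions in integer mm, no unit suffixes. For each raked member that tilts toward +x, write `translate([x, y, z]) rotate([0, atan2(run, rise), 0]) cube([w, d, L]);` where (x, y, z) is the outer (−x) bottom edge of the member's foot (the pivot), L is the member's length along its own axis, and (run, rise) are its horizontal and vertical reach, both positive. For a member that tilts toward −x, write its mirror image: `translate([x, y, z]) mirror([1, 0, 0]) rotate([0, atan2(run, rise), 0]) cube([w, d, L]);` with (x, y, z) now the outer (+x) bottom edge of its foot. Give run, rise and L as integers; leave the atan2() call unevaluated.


translate([336, 0, 630]) cube([90, 946, 70]);
translate([0, 65, 0]) rotate([0, atan2(336, 630), 0]) cube([29, 33, 714]);
translate([762, 65, 0]) mirror([1, 0, 0]) rotate([0, atan2(336, 630), 0]) cube([29, 33, 714]);
translate([0, 848, 0]) rotate([0, atan2(336, 630), 0]) cube([29, 33, 714]);
translate([762, 848, 0]) mirror([1, 0, 0]) rotate([0, atan2(336, 630), 0]) cube([29, 33, 714]);
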